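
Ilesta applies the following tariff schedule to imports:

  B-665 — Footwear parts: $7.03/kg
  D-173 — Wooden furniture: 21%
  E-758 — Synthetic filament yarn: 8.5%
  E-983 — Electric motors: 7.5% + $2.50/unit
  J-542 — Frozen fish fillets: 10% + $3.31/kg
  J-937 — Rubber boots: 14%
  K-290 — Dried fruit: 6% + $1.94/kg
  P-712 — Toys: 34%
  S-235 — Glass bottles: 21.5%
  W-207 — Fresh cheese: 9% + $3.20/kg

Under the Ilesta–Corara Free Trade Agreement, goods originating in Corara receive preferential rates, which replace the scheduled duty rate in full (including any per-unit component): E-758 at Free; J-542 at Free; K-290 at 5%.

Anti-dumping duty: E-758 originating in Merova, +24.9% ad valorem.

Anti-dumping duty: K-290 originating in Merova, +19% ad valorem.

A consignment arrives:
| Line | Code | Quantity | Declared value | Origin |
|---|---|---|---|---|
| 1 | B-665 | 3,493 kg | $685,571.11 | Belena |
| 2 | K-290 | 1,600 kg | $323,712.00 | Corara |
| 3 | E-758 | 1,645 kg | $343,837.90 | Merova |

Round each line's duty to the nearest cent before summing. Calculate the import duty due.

$155,583.25

Line 1 (B-665, Belena, 3,493 kg, $685,571.11):
Base rate for B-665 is $7.03/kg.
Duty = 3,493 × $7.03 = $24,555.79.
Line 2 (K-290, Corara, 1,600 kg, $323,712.00):
Base rate for K-290 is 6% + $1.94/kg.
Origin Corara qualifies under the Ilesta–Corara agreement and K-290 is covered: preferential rate 5% applies instead.
The additional-duty order on K-290 targets Merova, not Corara; it does not apply.
Duty = $323,712.00 × 5% = $16,185.60.
Line 3 (E-758, Merova, 1,645 kg, $343,837.90):
Base rate for E-758 is 8.5%.
E-758 has an FTA preferential rate, but origin Merova is not Corara; base rate stands.
Additional duty on E-758 from Merova: +24.9%. Applied ad valorem rate: 8.5% + 24.9% = 33.4%.
Duty = $343,837.90 × 33.4% = $114,841.86.
Total = $24,555.79 + $16,185.60 + $114,841.86 = $155,583.25.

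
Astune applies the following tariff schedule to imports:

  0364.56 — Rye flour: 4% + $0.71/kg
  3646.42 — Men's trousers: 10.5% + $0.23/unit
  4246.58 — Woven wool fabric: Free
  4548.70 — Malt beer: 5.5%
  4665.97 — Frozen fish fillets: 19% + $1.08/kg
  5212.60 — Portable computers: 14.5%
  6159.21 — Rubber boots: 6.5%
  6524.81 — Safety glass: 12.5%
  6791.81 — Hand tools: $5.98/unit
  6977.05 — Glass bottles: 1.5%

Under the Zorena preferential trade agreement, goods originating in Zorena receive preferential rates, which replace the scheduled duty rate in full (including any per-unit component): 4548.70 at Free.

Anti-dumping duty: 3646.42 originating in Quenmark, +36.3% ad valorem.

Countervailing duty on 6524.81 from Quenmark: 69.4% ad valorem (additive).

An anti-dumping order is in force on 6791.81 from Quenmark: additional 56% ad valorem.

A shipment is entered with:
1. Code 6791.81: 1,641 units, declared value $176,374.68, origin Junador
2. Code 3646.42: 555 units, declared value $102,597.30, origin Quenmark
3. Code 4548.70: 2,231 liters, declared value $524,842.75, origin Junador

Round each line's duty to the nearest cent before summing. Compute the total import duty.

$86,822.72

Line 1 (6791.81, Junador, 1,641 units, $176,374.68):
Base rate for 6791.81 is $5.98/unit.
The additional-duty order on 6791.81 targets Quenmark, not Junador; it does not apply.
Duty = 1,641 × $5.98 = $9,813.18.
Line 2 (3646.42, Quenmark, 555 units, $102,597.30):
Base rate for 3646.42 is 10.5% + $0.23/unit.
Additional duty on 3646.42 from Quenmark: +36.3%. Applied ad valorem rate: 10.5% + 36.3% = 46.8%.
Duty = $102,597.30 × 46.8% + 555 × $0.23 = $48,143.19.
Line 3 (4548.70, Junador, 2,231 liters, $524,842.75):
Base rate for 4548.70 is 5.5%.
4548.70 has an FTA preferential rate, but origin Junador is not Zorena; base rate stands.
Duty = $524,842.75 × 5.5% = $28,866.35.
Total = $9,813.18 + $48,143.19 + $28,866.35 = $86,822.72.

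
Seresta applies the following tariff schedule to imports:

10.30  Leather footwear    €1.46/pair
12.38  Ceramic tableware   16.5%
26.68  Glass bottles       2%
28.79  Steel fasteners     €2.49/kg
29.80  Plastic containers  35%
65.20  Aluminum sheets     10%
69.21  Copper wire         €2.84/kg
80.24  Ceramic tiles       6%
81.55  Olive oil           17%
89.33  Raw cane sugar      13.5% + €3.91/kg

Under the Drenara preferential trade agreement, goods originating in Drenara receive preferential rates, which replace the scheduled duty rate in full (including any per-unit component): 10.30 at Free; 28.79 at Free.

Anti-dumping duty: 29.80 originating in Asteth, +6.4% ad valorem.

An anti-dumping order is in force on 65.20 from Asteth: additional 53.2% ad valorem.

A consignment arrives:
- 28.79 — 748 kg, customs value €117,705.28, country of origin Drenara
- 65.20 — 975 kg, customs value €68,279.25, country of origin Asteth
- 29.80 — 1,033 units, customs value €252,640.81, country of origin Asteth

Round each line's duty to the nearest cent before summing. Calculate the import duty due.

Line 1 (28.79, Drenara, 748 kg, €117,705.28):
Base rate for 28.79 is €2.49/kg.
Origin Drenara qualifies under the Seresta–Drenara agreement and 28.79 is covered: preferential rate Free applies instead.
Duty = €117,705.28 × 0% = €0.00.
Line 2 (65.20, Asteth, 975 kg, €68,279.25):
Base rate for 65.20 is 10%.
Additional duty on 65.20 from Asteth: +53.2%. Applied ad valorem rate: 10% + 53.2% = 63.2%.
Duty = €68,279.25 × 63.2% = €43,152.49.
Line 3 (29.80, Asteth, 1,033 units, €252,640.81):
Base rate for 29.80 is 35%.
Additional duty on 29.80 from Asteth: +6.4%. Applied ad valorem rate: 35% + 6.4% = 41.4%.
Duty = €252,640.81 × 41.4% = €104,593.30.
Total = €0.00 + €43,152.49 + €104,593.30 = €147,745.79.

€147,745.79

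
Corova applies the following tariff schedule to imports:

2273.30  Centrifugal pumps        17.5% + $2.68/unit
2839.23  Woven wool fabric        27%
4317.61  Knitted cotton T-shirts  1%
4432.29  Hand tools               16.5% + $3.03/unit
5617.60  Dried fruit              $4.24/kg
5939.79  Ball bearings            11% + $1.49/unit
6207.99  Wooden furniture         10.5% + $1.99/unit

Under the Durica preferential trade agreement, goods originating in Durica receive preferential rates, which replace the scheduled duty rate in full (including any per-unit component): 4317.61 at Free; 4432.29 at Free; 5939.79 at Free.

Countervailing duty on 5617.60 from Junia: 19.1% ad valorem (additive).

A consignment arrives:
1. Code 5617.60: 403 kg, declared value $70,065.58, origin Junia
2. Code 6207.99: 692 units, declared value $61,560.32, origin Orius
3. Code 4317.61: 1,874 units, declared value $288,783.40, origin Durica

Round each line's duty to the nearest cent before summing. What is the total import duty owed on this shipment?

$22,932.16

Line 1 (5617.60, Junia, 403 kg, $70,065.58):
Base rate for 5617.60 is $4.24/kg.
Additional duty on 5617.60 from Junia: +19.1% ad valorem. Applied ad valorem rate = 19.1%.
Duty = $70,065.58 × 19.1% + 403 × $4.24 = $15,091.25.
Line 2 (6207.99, Orius, 692 units, $61,560.32):
Base rate for 6207.99 is 10.5% + $1.99/unit.
Duty = $61,560.32 × 10.5% + 692 × $1.99 = $7,840.91.
Line 3 (4317.61, Durica, 1,874 units, $288,783.40):
Base rate for 4317.61 is 1%.
Origin Durica qualifies under the Corova–Durica agreement and 4317.61 is covered: preferential rate Free applies instead.
Duty = $288,783.40 × 0% = $0.00.
Total = $15,091.25 + $7,840.91 + $0.00 = $22,932.16.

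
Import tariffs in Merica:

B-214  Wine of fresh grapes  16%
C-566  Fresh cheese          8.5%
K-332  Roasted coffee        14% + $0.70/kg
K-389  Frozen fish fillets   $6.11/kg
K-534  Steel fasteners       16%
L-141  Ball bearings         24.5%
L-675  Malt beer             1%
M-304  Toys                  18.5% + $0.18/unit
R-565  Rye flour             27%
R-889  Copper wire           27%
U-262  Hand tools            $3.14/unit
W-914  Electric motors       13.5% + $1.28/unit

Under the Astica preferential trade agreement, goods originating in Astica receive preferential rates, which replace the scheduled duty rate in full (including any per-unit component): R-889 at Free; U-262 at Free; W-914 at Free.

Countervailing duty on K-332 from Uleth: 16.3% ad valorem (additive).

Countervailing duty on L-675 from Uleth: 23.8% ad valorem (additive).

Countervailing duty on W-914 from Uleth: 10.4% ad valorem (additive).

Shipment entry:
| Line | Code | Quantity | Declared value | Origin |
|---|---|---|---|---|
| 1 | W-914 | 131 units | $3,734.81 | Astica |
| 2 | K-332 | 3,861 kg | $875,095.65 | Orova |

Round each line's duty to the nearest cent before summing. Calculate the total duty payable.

Line 1 (W-914, Astica, 131 units, $3,734.81):
Base rate for W-914 is 13.5% + $1.28/unit.
Origin Astica qualifies under the Merica–Astica agreement and W-914 is covered: preferential rate Free applies instead.
The additional-duty order on W-914 targets Uleth, not Astica; it does not apply.
Duty = $3,734.81 × 0% = $0.00.
Line 2 (K-332, Orova, 3,861 kg, $875,095.65):
Base rate for K-332 is 14% + $0.70/kg.
The additional-duty order on K-332 targets Uleth, not Orova; it does not apply.
Duty = $875,095.65 × 14% + 3,861 × $0.70 = $125,216.09.
Total = $0.00 + $125,216.09 = $125,216.09.

$125,216.09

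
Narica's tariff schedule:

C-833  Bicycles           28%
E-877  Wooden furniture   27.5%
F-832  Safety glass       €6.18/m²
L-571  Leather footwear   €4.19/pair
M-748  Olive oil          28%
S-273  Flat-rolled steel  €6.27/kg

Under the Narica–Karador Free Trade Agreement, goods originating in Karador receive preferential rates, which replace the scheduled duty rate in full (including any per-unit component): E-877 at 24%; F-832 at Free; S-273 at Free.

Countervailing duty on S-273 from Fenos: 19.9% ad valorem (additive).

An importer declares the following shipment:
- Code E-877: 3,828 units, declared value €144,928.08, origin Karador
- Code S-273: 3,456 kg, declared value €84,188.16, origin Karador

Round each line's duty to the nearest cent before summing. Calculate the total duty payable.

€34,782.74

Line 1 (E-877, Karador, 3,828 units, €144,928.08):
Base rate for E-877 is 27.5%.
Origin Karador qualifies under the Narica–Karador agreement and E-877 is covered: preferential rate 24% applies instead.
Duty = €144,928.08 × 24% = €34,782.74.
Line 2 (S-273, Karador, 3,456 kg, €84,188.16):
Base rate for S-273 is €6.27/kg.
Origin Karador qualifies under the Narica–Karador agreement and S-273 is covered: preferential rate Free applies instead.
The additional-duty order on S-273 targets Fenos, not Karador; it does not apply.
Duty = €84,188.16 × 0% = €0.00.
Total = €34,782.74 + €0.00 = €34,782.74.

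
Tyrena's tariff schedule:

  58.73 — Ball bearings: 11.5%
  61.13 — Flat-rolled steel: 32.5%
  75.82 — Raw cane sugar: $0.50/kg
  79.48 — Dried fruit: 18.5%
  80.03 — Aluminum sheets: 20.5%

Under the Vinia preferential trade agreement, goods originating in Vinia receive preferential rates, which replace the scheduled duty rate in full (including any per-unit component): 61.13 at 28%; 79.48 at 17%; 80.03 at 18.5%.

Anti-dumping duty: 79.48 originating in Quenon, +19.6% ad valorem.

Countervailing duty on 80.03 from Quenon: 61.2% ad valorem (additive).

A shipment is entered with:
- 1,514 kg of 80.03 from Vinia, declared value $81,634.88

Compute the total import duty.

$15,102.45

Line 1 (80.03, Vinia, 1,514 kg, $81,634.88):
Base rate for 80.03 is 20.5%.
Origin Vinia qualifies under the Tyrena–Vinia agreement and 80.03 is covered: preferential rate 18.5% applies instead.
The additional-duty order on 80.03 targets Quenon, not Vinia; it does not apply.
Duty = $81,634.88 × 18.5% = $15,102.45.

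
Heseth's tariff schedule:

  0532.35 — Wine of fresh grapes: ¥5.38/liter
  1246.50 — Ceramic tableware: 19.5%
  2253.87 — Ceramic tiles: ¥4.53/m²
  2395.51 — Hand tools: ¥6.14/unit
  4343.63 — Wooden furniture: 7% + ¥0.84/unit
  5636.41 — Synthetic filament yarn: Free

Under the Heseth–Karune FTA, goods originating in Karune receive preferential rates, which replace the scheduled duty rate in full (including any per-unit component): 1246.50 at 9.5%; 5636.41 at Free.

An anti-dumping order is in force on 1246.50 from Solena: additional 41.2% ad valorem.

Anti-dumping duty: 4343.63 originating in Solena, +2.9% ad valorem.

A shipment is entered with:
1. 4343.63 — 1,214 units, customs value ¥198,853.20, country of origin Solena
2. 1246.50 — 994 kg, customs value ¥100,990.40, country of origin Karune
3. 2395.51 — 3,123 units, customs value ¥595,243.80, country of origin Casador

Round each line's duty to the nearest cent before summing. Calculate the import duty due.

¥49,475.54

Line 1 (4343.63, Solena, 1,214 units, ¥198,853.20):
Base rate for 4343.63 is 7% + ¥0.84/unit.
Additional duty on 4343.63 from Solena: +2.9%. Applied ad valorem rate: 7% + 2.9% = 9.9%.
Duty = ¥198,853.20 × 9.9% + 1,214 × ¥0.84 = ¥20,706.23.
Line 2 (1246.50, Karune, 994 kg, ¥100,990.40):
Base rate for 1246.50 is 19.5%.
Origin Karune qualifies under the Heseth–Karune agreement and 1246.50 is covered: preferential rate 9.5% applies instead.
The additional-duty order on 1246.50 targets Solena, not Karune; it does not apply.
Duty = ¥100,990.40 × 9.5% = ¥9,594.09.
Line 3 (2395.51, Casador, 3,123 units, ¥595,243.80):
Base rate for 2395.51 is ¥6.14/unit.
Duty = 3,123 × ¥6.14 = ¥19,175.22.
Total = ¥20,706.23 + ¥9,594.09 + ¥19,175.22 = ¥49,475.54.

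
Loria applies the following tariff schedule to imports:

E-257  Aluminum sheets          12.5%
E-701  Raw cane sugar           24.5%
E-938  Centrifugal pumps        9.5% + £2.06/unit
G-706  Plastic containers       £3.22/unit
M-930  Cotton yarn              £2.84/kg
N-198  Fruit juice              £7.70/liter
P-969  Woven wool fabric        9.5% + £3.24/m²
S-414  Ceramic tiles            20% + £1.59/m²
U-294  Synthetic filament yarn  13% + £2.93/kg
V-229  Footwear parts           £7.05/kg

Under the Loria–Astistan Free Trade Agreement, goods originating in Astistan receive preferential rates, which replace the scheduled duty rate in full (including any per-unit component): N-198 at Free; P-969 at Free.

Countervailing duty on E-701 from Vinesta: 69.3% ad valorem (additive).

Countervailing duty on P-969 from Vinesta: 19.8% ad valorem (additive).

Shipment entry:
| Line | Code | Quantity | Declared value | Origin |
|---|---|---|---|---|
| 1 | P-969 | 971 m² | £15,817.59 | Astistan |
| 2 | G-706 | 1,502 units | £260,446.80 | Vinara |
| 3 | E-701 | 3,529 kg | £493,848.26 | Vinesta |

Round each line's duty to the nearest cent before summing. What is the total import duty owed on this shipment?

Line 1 (P-969, Astistan, 971 m², £15,817.59):
Base rate for P-969 is 9.5% + £3.24/m².
Origin Astistan qualifies under the Loria–Astistan agreement and P-969 is covered: preferential rate Free applies instead.
The additional-duty order on P-969 targets Vinesta, not Astistan; it does not apply.
Duty = £15,817.59 × 0% = £0.00.
Line 2 (G-706, Vinara, 1,502 units, £260,446.80):
Base rate for G-706 is £3.22/unit.
Duty = 1,502 × £3.22 = £4,836.44.
Line 3 (E-701, Vinesta, 3,529 kg, £493,848.26):
Base rate for E-701 is 24.5%.
Additional duty on E-701 from Vinesta: +69.3%. Applied ad valorem rate: 24.5% + 69.3% = 93.8%.
Duty = £493,848.26 × 93.8% = £463,229.67.
Total = £0.00 + £4,836.44 + £463,229.67 = £468,066.11.

£468,066.11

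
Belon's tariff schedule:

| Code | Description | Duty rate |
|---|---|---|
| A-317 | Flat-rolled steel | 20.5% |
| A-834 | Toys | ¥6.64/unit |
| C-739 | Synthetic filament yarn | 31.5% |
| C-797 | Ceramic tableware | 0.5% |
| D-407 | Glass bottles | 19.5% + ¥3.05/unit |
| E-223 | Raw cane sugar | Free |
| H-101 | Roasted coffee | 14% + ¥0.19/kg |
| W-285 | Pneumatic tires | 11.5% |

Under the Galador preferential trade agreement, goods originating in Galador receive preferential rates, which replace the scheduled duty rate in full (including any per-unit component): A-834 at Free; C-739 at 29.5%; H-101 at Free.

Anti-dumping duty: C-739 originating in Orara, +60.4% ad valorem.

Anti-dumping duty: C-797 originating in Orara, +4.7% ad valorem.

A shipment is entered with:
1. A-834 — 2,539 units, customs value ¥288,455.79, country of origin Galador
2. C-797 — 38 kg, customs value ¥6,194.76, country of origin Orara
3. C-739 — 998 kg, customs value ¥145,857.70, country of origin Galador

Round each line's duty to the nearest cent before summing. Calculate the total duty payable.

¥43,350.15

Line 1 (A-834, Galador, 2,539 units, ¥288,455.79):
Base rate for A-834 is ¥6.64/unit.
Origin Galador qualifies under the Belon–Galador agreement and A-834 is covered: preferential rate Free applies instead.
Duty = ¥288,455.79 × 0% = ¥0.00.
Line 2 (C-797, Orara, 38 kg, ¥6,194.76):
Base rate for C-797 is 0.5%.
Additional duty on C-797 from Orara: +4.7%. Applied ad valorem rate: 0.5% + 4.7% = 5.2%.
Duty = ¥6,194.76 × 5.2% = ¥322.13.
Line 3 (C-739, Galador, 998 kg, ¥145,857.70):
Base rate for C-739 is 31.5%.
Origin Galador qualifies under the Belon–Galador agreement and C-739 is covered: preferential rate 29.5% applies instead.
The additional-duty order on C-739 targets Orara, not Galador; it does not apply.
Duty = ¥145,857.70 × 29.5% = ¥43,028.02.
Total = ¥0.00 + ¥322.13 + ¥43,028.02 = ¥43,350.15.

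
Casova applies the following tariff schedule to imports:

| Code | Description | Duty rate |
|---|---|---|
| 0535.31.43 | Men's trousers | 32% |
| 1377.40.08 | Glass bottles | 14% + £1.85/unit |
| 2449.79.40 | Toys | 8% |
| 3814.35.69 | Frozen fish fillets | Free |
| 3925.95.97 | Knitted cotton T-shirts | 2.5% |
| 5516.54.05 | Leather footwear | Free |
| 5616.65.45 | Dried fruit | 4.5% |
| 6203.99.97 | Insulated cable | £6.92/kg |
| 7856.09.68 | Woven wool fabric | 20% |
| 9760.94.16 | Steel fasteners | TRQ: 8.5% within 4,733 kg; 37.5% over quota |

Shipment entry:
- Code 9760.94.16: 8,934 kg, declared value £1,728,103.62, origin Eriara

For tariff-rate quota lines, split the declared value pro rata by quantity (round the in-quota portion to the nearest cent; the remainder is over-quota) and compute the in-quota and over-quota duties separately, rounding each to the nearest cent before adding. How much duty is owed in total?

£382,542.65

Line 1 (9760.94.16, Eriara, 8,934 kg, £1,728,103.62):
Code 9760.94.16 is under a tariff-rate quota (threshold 4,733 kg). In-quota: 4,733 kg at 8.5%; over-quota: 4,201 kg at 37.5%.
Pro-rata value split: in-quota = £1,728,103.62 × 4,733/8,934 = £915,504.19; over-quota = £1,728,103.62 − £915,504.19 = £812,599.43.
In-quota duty = £915,504.19 × 8.5% = £77,817.86. Over-quota duty = £812,599.43 × 37.5% = £304,724.79.
Line duty = £77,817.86 + £304,724.79 = £382,542.65.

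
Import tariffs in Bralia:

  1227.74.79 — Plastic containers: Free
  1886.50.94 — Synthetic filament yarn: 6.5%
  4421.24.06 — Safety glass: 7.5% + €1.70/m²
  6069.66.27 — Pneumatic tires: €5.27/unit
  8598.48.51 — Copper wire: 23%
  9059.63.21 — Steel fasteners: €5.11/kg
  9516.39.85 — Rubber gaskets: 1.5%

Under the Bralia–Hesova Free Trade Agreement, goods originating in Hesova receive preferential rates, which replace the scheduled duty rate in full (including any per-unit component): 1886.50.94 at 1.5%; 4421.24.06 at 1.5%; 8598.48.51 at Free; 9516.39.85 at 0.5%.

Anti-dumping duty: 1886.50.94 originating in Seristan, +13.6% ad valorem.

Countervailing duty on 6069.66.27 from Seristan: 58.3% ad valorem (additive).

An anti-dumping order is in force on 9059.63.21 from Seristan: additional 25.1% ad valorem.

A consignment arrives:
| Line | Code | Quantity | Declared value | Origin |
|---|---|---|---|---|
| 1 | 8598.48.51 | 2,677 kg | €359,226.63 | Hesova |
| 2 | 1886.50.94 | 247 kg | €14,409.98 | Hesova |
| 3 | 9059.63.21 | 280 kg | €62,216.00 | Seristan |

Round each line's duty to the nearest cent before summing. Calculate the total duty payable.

Line 1 (8598.48.51, Hesova, 2,677 kg, €359,226.63):
Base rate for 8598.48.51 is 23%.
Origin Hesova qualifies under the Bralia–Hesova agreement and 8598.48.51 is covered: preferential rate Free applies instead.
Duty = €359,226.63 × 0% = €0.00.
Line 2 (1886.50.94, Hesova, 247 kg, €14,409.98):
Base rate for 1886.50.94 is 6.5%.
Origin Hesova qualifies under the Bralia–Hesova agreement and 1886.50.94 is covered: preferential rate 1.5% applies instead.
The additional-duty order on 1886.50.94 targets Seristan, not Hesova; it does not apply.
Duty = €14,409.98 × 1.5% = €216.15.
Line 3 (9059.63.21, Seristan, 280 kg, €62,216.00):
Base rate for 9059.63.21 is €5.11/kg.
Additional duty on 9059.63.21 from Seristan: +25.1% ad valorem. Applied ad valorem rate = 25.1%.
Duty = €62,216.00 × 25.1% + 280 × €5.11 = €17,047.02.
Total = €0.00 + €216.15 + €17,047.02 = €17,263.17.

€17,263.17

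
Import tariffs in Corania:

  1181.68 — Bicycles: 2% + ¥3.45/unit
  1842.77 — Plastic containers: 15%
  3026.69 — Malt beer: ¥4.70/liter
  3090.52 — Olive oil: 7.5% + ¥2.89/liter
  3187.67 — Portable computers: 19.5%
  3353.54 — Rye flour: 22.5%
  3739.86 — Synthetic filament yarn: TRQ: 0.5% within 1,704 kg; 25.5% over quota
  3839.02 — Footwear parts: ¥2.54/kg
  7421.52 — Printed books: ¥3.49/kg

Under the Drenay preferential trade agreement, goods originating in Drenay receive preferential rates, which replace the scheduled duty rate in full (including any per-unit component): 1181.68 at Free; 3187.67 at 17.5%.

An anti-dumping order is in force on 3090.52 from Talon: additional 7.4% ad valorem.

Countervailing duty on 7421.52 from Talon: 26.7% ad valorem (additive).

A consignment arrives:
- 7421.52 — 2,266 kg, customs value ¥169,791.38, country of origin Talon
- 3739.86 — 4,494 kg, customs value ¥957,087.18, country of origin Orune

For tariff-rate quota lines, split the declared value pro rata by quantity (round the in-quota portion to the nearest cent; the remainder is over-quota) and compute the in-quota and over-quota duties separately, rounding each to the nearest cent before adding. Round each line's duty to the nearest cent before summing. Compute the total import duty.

¥206,574.65

Line 1 (7421.52, Talon, 2,266 kg, ¥169,791.38):
Base rate for 7421.52 is ¥3.49/kg.
Additional duty on 7421.52 from Talon: +26.7% ad valorem. Applied ad valorem rate = 26.7%.
Duty = ¥169,791.38 × 26.7% + 2,266 × ¥3.49 = ¥53,242.64.
Line 2 (3739.86, Orune, 4,494 kg, ¥957,087.18):
Code 3739.86 is under a tariff-rate quota (threshold 1,704 kg). In-quota: 1,704 kg at 0.5%; over-quota: 2,790 kg at 25.5%.
Pro-rata value split: in-quota = ¥957,087.18 × 1,704/4,494 = ¥362,900.88; over-quota = ¥957,087.18 − ¥362,900.88 = ¥594,186.30.
In-quota duty = ¥362,900.88 × 0.5% = ¥1,814.50. Over-quota duty = ¥594,186.30 × 25.5% = ¥151,517.51.
Line duty = ¥1,814.50 + ¥151,517.51 = ¥153,332.01.
Total = ¥53,242.64 + ¥153,332.01 = ¥206,574.65.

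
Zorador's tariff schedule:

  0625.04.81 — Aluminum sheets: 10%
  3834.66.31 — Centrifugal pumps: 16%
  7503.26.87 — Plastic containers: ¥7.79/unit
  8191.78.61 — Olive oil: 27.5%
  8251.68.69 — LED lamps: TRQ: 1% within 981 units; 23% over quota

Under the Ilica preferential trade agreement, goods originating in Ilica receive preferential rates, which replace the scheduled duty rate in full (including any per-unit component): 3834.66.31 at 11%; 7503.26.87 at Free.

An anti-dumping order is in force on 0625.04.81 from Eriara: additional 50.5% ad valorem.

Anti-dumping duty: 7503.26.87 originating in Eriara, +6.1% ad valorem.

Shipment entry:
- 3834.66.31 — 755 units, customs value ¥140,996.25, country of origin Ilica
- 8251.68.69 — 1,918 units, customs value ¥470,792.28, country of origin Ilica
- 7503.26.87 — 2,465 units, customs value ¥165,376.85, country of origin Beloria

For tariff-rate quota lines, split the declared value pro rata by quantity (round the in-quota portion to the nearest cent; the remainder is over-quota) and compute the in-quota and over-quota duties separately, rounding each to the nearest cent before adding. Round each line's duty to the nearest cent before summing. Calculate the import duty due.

¥90,018.98

Line 1 (3834.66.31, Ilica, 755 units, ¥140,996.25):
Base rate for 3834.66.31 is 16%.
Origin Ilica qualifies under the Zorador–Ilica agreement and 3834.66.31 is covered: preferential rate 11% applies instead.
Duty = ¥140,996.25 × 11% = ¥15,509.59.
Line 2 (8251.68.69, Ilica, 1,918 units, ¥470,792.28):
Code 8251.68.69 is under a tariff-rate quota (threshold 981 units). In-quota: 981 units at 1%; over-quota: 937 units at 23%.
Pro-rata value split: in-quota = ¥470,792.28 × 981/1,918 = ¥240,796.26; over-quota = ¥470,792.28 − ¥240,796.26 = ¥229,996.02.
In-quota duty = ¥240,796.26 × 1% = ¥2,407.96. Over-quota duty = ¥229,996.02 × 23% = ¥52,899.08.
Line duty = ¥2,407.96 + ¥52,899.08 = ¥55,307.04.
Line 3 (7503.26.87, Beloria, 2,465 units, ¥165,376.85):
Base rate for 7503.26.87 is ¥7.79/unit.
7503.26.87 has an FTA preferential rate, but origin Beloria is not Ilica; base rate stands.
The additional-duty order on 7503.26.87 targets Eriara, not Beloria; it does not apply.
Duty = 2,465 × ¥7.79 = ¥19,202.35.
Total = ¥15,509.59 + ¥55,307.04 + ¥19,202.35 = ¥90,018.98.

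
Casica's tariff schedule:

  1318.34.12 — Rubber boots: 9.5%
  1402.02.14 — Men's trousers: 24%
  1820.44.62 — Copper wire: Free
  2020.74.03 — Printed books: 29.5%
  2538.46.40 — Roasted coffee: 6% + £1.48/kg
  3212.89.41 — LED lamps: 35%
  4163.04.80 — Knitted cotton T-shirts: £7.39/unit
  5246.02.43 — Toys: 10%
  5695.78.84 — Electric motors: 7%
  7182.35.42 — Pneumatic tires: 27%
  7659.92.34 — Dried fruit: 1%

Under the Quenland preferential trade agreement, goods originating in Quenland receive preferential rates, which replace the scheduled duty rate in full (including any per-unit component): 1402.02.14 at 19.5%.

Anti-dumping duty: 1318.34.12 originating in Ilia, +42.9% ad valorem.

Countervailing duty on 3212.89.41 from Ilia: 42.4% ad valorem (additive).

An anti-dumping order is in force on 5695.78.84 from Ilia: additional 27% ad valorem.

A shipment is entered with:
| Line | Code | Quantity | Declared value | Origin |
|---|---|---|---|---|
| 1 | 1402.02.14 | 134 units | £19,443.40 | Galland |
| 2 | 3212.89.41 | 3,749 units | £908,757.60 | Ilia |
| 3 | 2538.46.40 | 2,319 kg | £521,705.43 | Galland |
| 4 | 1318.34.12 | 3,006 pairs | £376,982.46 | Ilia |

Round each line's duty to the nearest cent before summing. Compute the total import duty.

Line 1 (1402.02.14, Galland, 134 units, £19,443.40):
Base rate for 1402.02.14 is 24%.
1402.02.14 has an FTA preferential rate, but origin Galland is not Quenland; base rate stands.
Duty = £19,443.40 × 24% = £4,666.42.
Line 2 (3212.89.41, Ilia, 3,749 units, £908,757.60):
Base rate for 3212.89.41 is 35%.
Additional duty on 3212.89.41 from Ilia: +42.4%. Applied ad valorem rate: 35% + 42.4% = 77.4%.
Duty = £908,757.60 × 77.4% = £703,378.38.
Line 3 (2538.46.40, Galland, 2,319 kg, £521,705.43):
Base rate for 2538.46.40 is 6% + £1.48/kg.
Duty = £521,705.43 × 6% + 2,319 × £1.48 = £34,734.45.
Line 4 (1318.34.12, Ilia, 3,006 pairs, £376,982.46):
Base rate for 1318.34.12 is 9.5%.
Additional duty on 1318.34.12 from Ilia: +42.9%. Applied ad valorem rate: 9.5% + 42.9% = 52.4%.
Duty = £376,982.46 × 52.4% = £197,538.81.
Total = £4,666.42 + £703,378.38 + £34,734.45 + £197,538.81 = £940,318.06.

£940,318.06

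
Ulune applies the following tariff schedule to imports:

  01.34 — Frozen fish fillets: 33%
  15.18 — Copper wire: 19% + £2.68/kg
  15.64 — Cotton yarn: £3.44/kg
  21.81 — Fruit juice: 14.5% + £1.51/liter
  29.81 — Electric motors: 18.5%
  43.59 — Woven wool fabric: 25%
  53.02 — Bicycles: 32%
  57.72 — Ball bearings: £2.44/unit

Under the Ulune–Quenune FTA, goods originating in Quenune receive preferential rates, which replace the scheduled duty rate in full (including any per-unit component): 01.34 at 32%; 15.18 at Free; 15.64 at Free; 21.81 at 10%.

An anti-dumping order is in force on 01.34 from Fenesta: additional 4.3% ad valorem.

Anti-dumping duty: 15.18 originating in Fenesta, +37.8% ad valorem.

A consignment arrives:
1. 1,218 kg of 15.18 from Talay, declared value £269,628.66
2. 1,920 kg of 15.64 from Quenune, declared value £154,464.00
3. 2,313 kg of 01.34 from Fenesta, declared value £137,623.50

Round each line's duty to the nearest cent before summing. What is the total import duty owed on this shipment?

Line 1 (15.18, Talay, 1,218 kg, £269,628.66):
Base rate for 15.18 is 19% + £2.68/kg.
15.18 has an FTA preferential rate, but origin Talay is not Quenune; base rate stands.
The additional-duty order on 15.18 targets Fenesta, not Talay; it does not apply.
Duty = £269,628.66 × 19% + 1,218 × £2.68 = £54,493.69.
Line 2 (15.64, Quenune, 1,920 kg, £154,464.00):
Base rate for 15.64 is £3.44/kg.
Origin Quenune qualifies under the Ulune–Quenune agreement and 15.64 is covered: preferential rate Free applies instead.
Duty = £154,464.00 × 0% = £0.00.
Line 3 (01.34, Fenesta, 2,313 kg, £137,623.50):
Base rate for 01.34 is 33%.
01.34 has an FTA preferential rate, but origin Fenesta is not Quenune; base rate stands.
Additional duty on 01.34 from Fenesta: +4.3%. Applied ad valorem rate: 33% + 4.3% = 37.3%.
Duty = £137,623.50 × 37.3% = £51,333.57.
Total = £54,493.69 + £0.00 + £51,333.57 = £105,827.26.

£105,827.26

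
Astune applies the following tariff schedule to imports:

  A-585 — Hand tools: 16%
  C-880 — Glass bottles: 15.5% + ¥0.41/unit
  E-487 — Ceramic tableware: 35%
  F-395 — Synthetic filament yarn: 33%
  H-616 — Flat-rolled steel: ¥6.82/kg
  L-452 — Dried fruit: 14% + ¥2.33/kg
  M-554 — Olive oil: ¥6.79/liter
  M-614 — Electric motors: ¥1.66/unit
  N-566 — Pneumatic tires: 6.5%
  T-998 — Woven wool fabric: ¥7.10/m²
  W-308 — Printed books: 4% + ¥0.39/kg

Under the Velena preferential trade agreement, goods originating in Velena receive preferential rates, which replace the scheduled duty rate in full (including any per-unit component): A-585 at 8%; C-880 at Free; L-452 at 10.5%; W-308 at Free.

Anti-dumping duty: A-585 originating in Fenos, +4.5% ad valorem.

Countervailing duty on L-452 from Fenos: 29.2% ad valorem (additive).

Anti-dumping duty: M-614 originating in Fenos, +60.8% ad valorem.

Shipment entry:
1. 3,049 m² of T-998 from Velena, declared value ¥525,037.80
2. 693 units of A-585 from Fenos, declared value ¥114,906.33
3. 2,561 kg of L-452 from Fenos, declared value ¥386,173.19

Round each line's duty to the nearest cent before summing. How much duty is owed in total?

Line 1 (T-998, Velena, 3,049 m², ¥525,037.80):
Base rate for T-998 is ¥7.10/m².
Origin Velena is the FTA partner but T-998 is not on the preference list; base rate stands.
Duty = 3,049 × ¥7.10 = ¥21,647.90.
Line 2 (A-585, Fenos, 693 units, ¥114,906.33):
Base rate for A-585 is 16%.
A-585 has an FTA preferential rate, but origin Fenos is not Velena; base rate stands.
Additional duty on A-585 from Fenos: +4.5%. Applied ad valorem rate: 16% + 4.5% = 20.5%.
Duty = ¥114,906.33 × 20.5% = ¥23,555.80.
Line 3 (L-452, Fenos, 2,561 kg, ¥386,173.19):
Base rate for L-452 is 14% + ¥2.33/kg.
L-452 has an FTA preferential rate, but origin Fenos is not Velena; base rate stands.
Additional duty on L-452 from Fenos: +29.2%. Applied ad valorem rate: 14% + 29.2% = 43.2%.
Duty = ¥386,173.19 × 43.2% + 2,561 × ¥2.33 = ¥172,793.95.
Total = ¥21,647.90 + ¥23,555.80 + ¥172,793.95 = ¥217,997.65.

¥217,997.65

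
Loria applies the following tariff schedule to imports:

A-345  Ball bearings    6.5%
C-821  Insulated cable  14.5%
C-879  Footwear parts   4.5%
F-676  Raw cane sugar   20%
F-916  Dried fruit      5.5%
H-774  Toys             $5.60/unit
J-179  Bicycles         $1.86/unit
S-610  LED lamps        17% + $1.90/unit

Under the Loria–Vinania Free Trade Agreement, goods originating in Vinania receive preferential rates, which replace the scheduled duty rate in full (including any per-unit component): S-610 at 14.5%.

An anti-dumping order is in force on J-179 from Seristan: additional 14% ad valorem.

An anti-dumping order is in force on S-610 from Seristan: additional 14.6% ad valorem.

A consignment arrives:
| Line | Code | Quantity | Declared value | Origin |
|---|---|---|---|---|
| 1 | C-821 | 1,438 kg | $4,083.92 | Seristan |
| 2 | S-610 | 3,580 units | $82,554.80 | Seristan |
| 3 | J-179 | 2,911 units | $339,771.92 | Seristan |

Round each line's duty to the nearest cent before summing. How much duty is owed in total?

Line 1 (C-821, Seristan, 1,438 kg, $4,083.92):
Base rate for C-821 is 14.5%.
Duty = $4,083.92 × 14.5% = $592.17.
Line 2 (S-610, Seristan, 3,580 units, $82,554.80):
Base rate for S-610 is 17% + $1.90/unit.
S-610 has an FTA preferential rate, but origin Seristan is not Vinania; base rate stands.
Additional duty on S-610 from Seristan: +14.6%. Applied ad valorem rate: 17% + 14.6% = 31.6%.
Duty = $82,554.80 × 31.6% + 3,580 × $1.90 = $32,889.32.
Line 3 (J-179, Seristan, 2,911 units, $339,771.92):
Base rate for J-179 is $1.86/unit.
Additional duty on J-179 from Seristan: +14% ad valorem. Applied ad valorem rate = 14%.
Duty = $339,771.92 × 14% + 2,911 × $1.86 = $52,982.53.
Total = $592.17 + $32,889.32 + $52,982.53 = $86,464.02.

$86,464.02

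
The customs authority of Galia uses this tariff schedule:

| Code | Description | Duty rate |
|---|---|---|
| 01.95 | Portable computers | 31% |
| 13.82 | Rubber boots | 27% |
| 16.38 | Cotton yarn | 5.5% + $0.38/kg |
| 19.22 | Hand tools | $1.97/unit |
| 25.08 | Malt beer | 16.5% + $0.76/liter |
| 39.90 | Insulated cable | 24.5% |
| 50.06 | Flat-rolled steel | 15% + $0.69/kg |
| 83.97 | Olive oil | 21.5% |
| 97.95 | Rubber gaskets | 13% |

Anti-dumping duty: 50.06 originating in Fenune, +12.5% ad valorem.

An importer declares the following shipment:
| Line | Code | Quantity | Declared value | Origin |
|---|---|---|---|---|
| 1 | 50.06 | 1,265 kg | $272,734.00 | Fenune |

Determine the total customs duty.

$75,874.70

Line 1 (50.06, Fenune, 1,265 kg, $272,734.00):
Base rate for 50.06 is 15% + $0.69/kg.
Additional duty on 50.06 from Fenune: +12.5%. Applied ad valorem rate: 15% + 12.5% = 27.5%.
Duty = $272,734.00 × 27.5% + 1,265 × $0.69 = $75,874.70.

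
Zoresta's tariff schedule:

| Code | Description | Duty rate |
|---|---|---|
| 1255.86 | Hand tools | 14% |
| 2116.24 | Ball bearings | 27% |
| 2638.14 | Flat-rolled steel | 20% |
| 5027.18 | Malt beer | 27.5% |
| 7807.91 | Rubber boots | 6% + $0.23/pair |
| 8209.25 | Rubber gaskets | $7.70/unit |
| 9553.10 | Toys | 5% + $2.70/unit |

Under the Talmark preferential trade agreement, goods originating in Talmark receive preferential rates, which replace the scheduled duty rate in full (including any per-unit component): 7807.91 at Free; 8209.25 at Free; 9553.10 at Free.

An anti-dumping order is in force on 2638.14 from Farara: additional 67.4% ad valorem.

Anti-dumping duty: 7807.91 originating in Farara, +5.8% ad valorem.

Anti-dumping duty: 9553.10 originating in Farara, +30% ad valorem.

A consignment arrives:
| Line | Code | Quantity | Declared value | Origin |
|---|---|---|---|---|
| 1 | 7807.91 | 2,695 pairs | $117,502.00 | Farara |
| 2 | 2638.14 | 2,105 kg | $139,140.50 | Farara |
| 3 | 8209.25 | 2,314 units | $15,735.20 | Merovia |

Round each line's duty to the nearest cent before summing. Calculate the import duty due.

$153,911.69

Line 1 (7807.91, Farara, 2,695 pairs, $117,502.00):
Base rate for 7807.91 is 6% + $0.23/pair.
7807.91 has an FTA preferential rate, but origin Farara is not Talmark; base rate stands.
Additional duty on 7807.91 from Farara: +5.8%. Applied ad valorem rate: 6% + 5.8% = 11.8%.
Duty = $117,502.00 × 11.8% + 2,695 × $0.23 = $14,485.09.
Line 2 (2638.14, Farara, 2,105 kg, $139,140.50):
Base rate for 2638.14 is 20%.
Additional duty on 2638.14 from Farara: +67.4%. Applied ad valorem rate: 20% + 67.4% = 87.4%.
Duty = $139,140.50 × 87.4% = $121,608.80.
Line 3 (8209.25, Merovia, 2,314 units, $15,735.20):
Base rate for 8209.25 is $7.70/unit.
8209.25 has an FTA preferential rate, but origin Merovia is not Talmark; base rate stands.
Duty = 2,314 × $7.70 = $17,817.80.
Total = $14,485.09 + $121,608.80 + $17,817.80 = $153,911.69.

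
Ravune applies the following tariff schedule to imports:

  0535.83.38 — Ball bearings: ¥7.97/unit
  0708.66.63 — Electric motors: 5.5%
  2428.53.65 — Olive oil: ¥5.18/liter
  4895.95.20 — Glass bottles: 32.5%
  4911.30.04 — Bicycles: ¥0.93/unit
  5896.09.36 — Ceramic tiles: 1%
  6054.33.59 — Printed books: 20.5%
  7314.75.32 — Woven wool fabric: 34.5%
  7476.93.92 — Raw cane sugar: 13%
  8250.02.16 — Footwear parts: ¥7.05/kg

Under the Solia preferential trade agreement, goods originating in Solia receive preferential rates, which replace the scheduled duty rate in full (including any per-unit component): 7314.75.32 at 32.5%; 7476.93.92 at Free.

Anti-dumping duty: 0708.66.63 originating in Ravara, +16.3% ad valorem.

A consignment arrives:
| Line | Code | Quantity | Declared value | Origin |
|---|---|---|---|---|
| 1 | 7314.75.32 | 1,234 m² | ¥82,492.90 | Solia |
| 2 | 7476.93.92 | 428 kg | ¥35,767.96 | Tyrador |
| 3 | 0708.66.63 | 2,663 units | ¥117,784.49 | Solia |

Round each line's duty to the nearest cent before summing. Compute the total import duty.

¥37,938.17

Line 1 (7314.75.32, Solia, 1,234 m², ¥82,492.90):
Base rate for 7314.75.32 is 34.5%.
Origin Solia qualifies under the Ravune–Solia agreement and 7314.75.32 is covered: preferential rate 32.5% applies instead.
Duty = ¥82,492.90 × 32.5% = ¥26,810.19.
Line 2 (7476.93.92, Tyrador, 428 kg, ¥35,767.96):
Base rate for 7476.93.92 is 13%.
7476.93.92 has an FTA preferential rate, but origin Tyrador is not Solia; base rate stands.
Duty = ¥35,767.96 × 13% = ¥4,649.83.
Line 3 (0708.66.63, Solia, 2,663 units, ¥117,784.49):
Base rate for 0708.66.63 is 5.5%.
Origin Solia is the FTA partner but 0708.66.63 is not on the preference list; base rate stands.
The additional-duty order on 0708.66.63 targets Ravara, not Solia; it does not apply.
Duty = ¥117,784.49 × 5.5% = ¥6,478.15.
Total = ¥26,810.19 + ¥4,649.83 + ¥6,478.15 = ¥37,938.17.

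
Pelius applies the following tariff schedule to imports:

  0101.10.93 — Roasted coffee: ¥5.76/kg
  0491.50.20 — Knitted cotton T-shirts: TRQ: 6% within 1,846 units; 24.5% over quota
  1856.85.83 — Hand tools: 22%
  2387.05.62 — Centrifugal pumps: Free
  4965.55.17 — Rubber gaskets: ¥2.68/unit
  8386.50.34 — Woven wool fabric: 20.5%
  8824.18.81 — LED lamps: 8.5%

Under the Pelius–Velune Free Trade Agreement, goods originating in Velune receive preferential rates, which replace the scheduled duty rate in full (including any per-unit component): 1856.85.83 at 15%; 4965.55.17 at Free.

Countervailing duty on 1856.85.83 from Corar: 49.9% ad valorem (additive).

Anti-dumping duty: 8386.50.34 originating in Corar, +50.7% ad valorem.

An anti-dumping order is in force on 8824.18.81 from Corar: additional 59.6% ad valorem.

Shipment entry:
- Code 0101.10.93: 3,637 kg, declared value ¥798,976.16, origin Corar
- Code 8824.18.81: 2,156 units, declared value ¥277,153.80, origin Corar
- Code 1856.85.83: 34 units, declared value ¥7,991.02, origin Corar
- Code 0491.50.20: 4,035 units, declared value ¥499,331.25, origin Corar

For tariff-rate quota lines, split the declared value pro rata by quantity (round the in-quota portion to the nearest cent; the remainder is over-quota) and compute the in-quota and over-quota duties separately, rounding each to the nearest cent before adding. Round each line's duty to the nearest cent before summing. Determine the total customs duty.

Line 1 (0101.10.93, Corar, 3,637 kg, ¥798,976.16):
Base rate for 0101.10.93 is ¥5.76/kg.
Duty = 3,637 × ¥5.76 = ¥20,949.12.
Line 2 (8824.18.81, Corar, 2,156 units, ¥277,153.80):
Base rate for 8824.18.81 is 8.5%.
Additional duty on 8824.18.81 from Corar: +59.6%. Applied ad valorem rate: 8.5% + 59.6% = 68.1%.
Duty = ¥277,153.80 × 68.1% = ¥188,741.74.
Line 3 (1856.85.83, Corar, 34 units, ¥7,991.02):
Base rate for 1856.85.83 is 22%.
1856.85.83 has an FTA preferential rate, but origin Corar is not Velune; base rate stands.
Additional duty on 1856.85.83 from Corar: +49.9%. Applied ad valorem rate: 22% + 49.9% = 71.9%.
Duty = ¥7,991.02 × 71.9% = ¥5,745.54.
Line 4 (0491.50.20, Corar, 4,035 units, ¥499,331.25):
Code 0491.50.20 is under a tariff-rate quota (threshold 1,846 units). In-quota: 1,846 units at 6%; over-quota: 2,189 units at 24.5%.
Pro-rata value split: in-quota = ¥499,331.25 × 1,846/4,035 = ¥228,442.50; over-quota = ¥499,331.25 − ¥228,442.50 = ¥270,888.75.
In-quota duty = ¥228,442.50 × 6% = ¥13,706.55. Over-quota duty = ¥270,888.75 × 24.5% = ¥66,367.74.
Line duty = ¥13,706.55 + ¥66,367.74 = ¥80,074.29.
Total = ¥20,949.12 + ¥188,741.74 + ¥5,745.54 + ¥80,074.29 = ¥295,510.69.

¥295,510.69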